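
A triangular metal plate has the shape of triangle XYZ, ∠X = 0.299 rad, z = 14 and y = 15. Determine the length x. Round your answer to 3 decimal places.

4.431

By the law of cosines, x² = y² + z² − 2·y·z·cos X = 19.635, so x ≈ 4.4311.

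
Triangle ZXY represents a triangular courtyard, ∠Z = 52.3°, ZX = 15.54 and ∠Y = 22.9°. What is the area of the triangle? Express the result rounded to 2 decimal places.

The third angle is ∠X = 180° − ∠Y − ∠Z = 104.80°.
Law of sines: XY = ZX·sin Z/sin Y ≈ 31.598.
Law of sines: YZ = ZX·sin X/sin Y ≈ 38.611.
Area = ½·ZX·XY·sin X ≈ 237.37.

area ≈ 237.37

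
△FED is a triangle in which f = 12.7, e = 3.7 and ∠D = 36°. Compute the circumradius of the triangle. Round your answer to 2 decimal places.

By the law of cosines, d² = f² + e² − 2·f·e·cos D = 98.949, so d ≈ 9.9473.
Area = ½·f·e·sin D ≈ 13.81.
Circumradius = d/(2 sin D) ≈ 8.4617.

R ≈ 8.46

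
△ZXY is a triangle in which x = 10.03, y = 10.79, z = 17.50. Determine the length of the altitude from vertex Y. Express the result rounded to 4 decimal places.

Semiperimeter s = (17.5 + 10.03 + 10.79)/2 = 19.16.
Heron's formula: area = √(19.16·1.66·9.13·8.37) ≈ 49.3.
The altitude from Y has length 2·area/y ≈ 9.1382.

9.1382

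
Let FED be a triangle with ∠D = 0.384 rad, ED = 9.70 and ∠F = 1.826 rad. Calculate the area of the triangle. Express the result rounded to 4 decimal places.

The third angle is ∠E = π − ∠D − ∠F = 0.932 rad.
Law of sines: DF = ED·sin E/sin F ≈ 8.0455.
Law of sines: FE = ED·sin D/sin F ≈ 3.7556.
Area = ½·ED·DF·sin D ≈ 14.618.

area ≈ 14.6184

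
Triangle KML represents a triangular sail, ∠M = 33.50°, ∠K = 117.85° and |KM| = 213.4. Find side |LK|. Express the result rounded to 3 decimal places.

The third angle is ∠L = 180° − ∠K − ∠M = 28.65°.
Law of sines: |LK| = |KM|·sin M/sin L ≈ 245.66.

245.659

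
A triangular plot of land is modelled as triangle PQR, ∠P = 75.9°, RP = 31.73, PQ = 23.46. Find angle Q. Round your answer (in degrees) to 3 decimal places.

62.926

By the law of cosines, QR² = RP² + PQ² − 2·RP·PQ·cos P = 1194.5, so QR ≈ 34.561.
Law of cosines again: cos Q = (PQ² + QR² − RP²)/(2·PQ·QR) ≈ 0.45514, so ∠Q ≈ 62.93°.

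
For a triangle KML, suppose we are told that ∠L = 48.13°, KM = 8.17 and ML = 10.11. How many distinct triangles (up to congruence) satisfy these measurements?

ML·sin L = 10.11·sin(48.13°) ≈ 7.529.
Since ML sin L < KM < ML (7.529 < 8.17 < 10.11), two triangles exist.

2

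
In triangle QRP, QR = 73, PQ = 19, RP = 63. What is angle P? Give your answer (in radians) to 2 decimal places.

∠P ≈ 2.00 rad

By the law of cosines, cos P = (RP² + PQ² − QR²) / (2·RP·PQ) ≈ -0.41729, so ∠P ≈ 2.001 rad.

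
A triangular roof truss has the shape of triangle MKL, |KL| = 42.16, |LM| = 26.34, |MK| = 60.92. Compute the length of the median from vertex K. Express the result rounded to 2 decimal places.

m_K ≈ 50.70

Median from K: ½√(2·|MK|² + 2·|KL|² − |LM|²) ≈ 50.704.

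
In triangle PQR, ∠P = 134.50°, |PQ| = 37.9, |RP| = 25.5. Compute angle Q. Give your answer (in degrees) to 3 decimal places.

18.061

By the law of cosines, |QR|² = |RP|² + |PQ|² − 2·|RP|·|PQ|·cos P = 3441.4, so |QR| ≈ 58.664.
Law of cosines again: cos Q = (|PQ|² + |QR|² − |RP|²)/(2·|PQ|·|QR|) ≈ 0.95072, so ∠Q ≈ 18.06°.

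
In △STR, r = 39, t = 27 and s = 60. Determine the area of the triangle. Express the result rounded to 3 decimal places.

Semiperimeter p = (60 + 27 + 39)/2 = 63.
Heron's formula: area = √(63·3·36·24) ≈ 404.1.

404.099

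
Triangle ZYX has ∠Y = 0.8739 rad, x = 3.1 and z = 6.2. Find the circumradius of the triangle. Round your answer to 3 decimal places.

3.153

By the law of cosines, y² = x² + z² − 2·x·z·cos Y = 23.378, so y ≈ 4.835.
Area = ½·x·z·sin Y ≈ 7.3693.
Circumradius = y/(2 sin Y) ≈ 3.1526.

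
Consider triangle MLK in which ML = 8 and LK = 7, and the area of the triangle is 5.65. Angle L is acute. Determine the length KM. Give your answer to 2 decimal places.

From area = ½·ML·LK·sin L, we get sin L = 2·area/(ML·LK) ≈ 0.20179.
Taking the acute solution, ∠L ≈ 11.64°.
Law of cosines then gives KM ≈ 1.8177.

1.82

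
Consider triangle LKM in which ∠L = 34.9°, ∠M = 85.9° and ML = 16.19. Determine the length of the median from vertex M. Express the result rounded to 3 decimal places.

10.042

The third angle is ∠K = 180° − ∠M − ∠L = 59.20°.
Law of sines: KM = ML·sin L/sin K ≈ 10.784.
Law of sines: LK = ML·sin M/sin K ≈ 18.8.
Median from M: ½√(2·KM² + 2·ML² − LK²) ≈ 10.042.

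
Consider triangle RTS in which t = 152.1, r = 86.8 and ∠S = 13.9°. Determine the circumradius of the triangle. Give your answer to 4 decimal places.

147.7221

By the law of cosines, s² = r² + t² − 2·r·t·cos S = 5037.3, so s ≈ 70.974.
Area = ½·r·t·sin S ≈ 1585.8.
Circumradius = s/(2 sin S) ≈ 147.72.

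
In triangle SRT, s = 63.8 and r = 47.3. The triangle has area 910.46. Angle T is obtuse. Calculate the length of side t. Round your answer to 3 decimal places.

105.454

From area = ½·s·r·sin T, we get sin T = 2·area/(s·r) ≈ 0.60341.
Taking the obtuse solution, ∠T ≈ 142.89°.
Law of cosines then gives t ≈ 105.45.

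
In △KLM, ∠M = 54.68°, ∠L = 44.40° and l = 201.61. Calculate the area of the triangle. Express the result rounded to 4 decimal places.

The third angle is ∠K = 180° − ∠L − ∠M = 80.92°.
Law of sines: k = l·sin K/sin L ≈ 284.54.
Law of sines: m = l·sin M/sin L ≈ 235.11.
Area = ½·l·k·sin M ≈ 23404.

area ≈ 23403.6977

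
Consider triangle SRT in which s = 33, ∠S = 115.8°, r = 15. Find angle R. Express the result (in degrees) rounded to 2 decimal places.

Law of sines: sin R = r·sin S/s ≈ 0.40924.
Since s ≥ r, only the acute value applies: ∠R ≈ 24.16°.
Then ∠T = 180° − ∠S − ∠R ≈ 40.04°.

∠R ≈ 24.16°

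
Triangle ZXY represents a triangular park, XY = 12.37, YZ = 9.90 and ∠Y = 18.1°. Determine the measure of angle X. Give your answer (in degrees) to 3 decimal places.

46.099

By the law of cosines, ZX² = XY² + YZ² − 2·XY·YZ·cos Y = 18.221, so ZX ≈ 4.2686.
Law of cosines again: cos X = (ZX² + XY² − YZ²)/(2·ZX·XY) ≈ 0.69341, so ∠X ≈ 46.10°.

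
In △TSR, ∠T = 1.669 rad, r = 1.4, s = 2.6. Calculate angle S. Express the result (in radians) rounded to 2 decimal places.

∠S ≈ 1.00 rad

By the law of cosines, t² = s² + r² − 2·s·r·cos T = 9.4338, so t ≈ 3.0714.
Law of cosines again: cos S = (r² + t² − s²)/(2·r·t) ≈ 0.53881, so ∠S ≈ 1.002 rad.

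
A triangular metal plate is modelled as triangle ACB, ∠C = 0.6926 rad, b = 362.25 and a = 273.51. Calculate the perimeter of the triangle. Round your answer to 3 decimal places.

By the law of cosines, c² = b² + a² − 2·b·a·cos C = 53533, so c ≈ 231.37.
Semiperimeter s = (273.51+231.37+362.25)/2 = 433.57.
Perimeter = 273.51 + 231.37 + 362.25 = 867.13.

perimeter ≈ 867.131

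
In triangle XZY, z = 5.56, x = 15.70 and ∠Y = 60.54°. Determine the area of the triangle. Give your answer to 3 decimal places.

38.003

Area = ½·x·z·sin Y ≈ 38.003.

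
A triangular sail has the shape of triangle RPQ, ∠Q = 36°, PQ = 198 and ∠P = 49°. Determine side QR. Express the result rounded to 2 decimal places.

150.00

The third angle is ∠R = 180° − ∠P − ∠Q = 95.00°.
Law of sines: QR = PQ·sin P/sin R ≈ 150.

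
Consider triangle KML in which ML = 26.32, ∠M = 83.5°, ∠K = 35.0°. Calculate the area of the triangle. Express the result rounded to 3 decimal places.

The third angle is ∠L = 180° − ∠K − ∠M = 61.50°.
Law of sines: LK = ML·sin M/sin K ≈ 45.593.
Law of sines: KM = ML·sin L/sin K ≈ 40.327.
Area = ½·ML·LK·sin L ≈ 527.29.

527.288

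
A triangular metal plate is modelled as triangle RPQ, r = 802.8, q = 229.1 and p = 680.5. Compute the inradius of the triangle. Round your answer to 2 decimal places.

82.90

Semiperimeter s = (802.8 + 680.5 + 229.1)/2 = 856.2.
Heron's formula: area = √(856.2·53.4·175.7·627.1) ≈ 70976.
Inradius = area/s = 70976/856.2 ≈ 82.897.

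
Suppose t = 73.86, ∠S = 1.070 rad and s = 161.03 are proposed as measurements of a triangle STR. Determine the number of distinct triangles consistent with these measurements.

t·sin S = 73.86·sin(1.070 rad) ≈ 64.79.
Since s ≥ t, exactly one triangle exists.

1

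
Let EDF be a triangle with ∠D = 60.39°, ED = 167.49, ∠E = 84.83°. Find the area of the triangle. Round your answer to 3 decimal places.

The third angle is ∠F = 180° − ∠E − ∠D = 34.78°.
Law of sines: DF = ED·sin E/sin F ≈ 292.43.
Law of sines: FE = ED·sin D/sin F ≈ 255.28.
Area = ½·ED·DF·sin D ≈ 21291.

21291.258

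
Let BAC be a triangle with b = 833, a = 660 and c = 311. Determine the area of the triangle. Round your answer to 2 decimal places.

Semiperimeter s = (833 + 660 + 311)/2 = 902.
Heron's formula: area = √(902·69·242·591) ≈ 94347.

area ≈ 94347.25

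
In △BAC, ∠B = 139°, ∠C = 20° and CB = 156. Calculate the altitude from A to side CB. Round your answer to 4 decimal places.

The third angle is ∠A = 180° − ∠C − ∠B = 21.00°.
Law of sines: AC = CB·sin B/sin A ≈ 285.59.
Law of sines: BA = CB·sin C/sin A ≈ 148.88.
Area = ½·CB·AC·sin C ≈ 7618.8.
The altitude from A has length 2·area/CB ≈ 97.676.

97.6765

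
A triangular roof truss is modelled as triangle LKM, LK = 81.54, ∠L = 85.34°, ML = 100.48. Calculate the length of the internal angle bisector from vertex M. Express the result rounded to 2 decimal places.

By the law of cosines, KM² = ML² + LK² − 2·ML·LK·cos L = 15414, so KM ≈ 124.15.
Law of cosines again: cos M = (KM² + ML² − LK²)/(2·KM·ML) ≈ 0.75597, so ∠M ≈ 40.89°.
The bisector from M has length 2·KM·ML·cos(∠M/2)/(KM+ML) ≈ 104.07.

104.07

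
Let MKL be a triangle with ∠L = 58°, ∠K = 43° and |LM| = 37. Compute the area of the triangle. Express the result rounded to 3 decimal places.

area ≈ 835.521

The third angle is ∠M = 180° − ∠K − ∠L = 79.00°.
Law of sines: |KL| = |LM|·sin M/sin K ≈ 53.256.
Law of sines: |MK| = |LM|·sin L/sin K ≈ 46.009.
Area = ½·|LM|·|KL|·sin L ≈ 835.52.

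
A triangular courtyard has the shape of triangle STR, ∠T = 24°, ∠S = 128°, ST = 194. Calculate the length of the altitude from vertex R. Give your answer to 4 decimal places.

The third angle is ∠R = 180° − ∠S − ∠T = 28.00°.
Law of sines: TR = ST·sin S/sin R ≈ 325.63.
Law of sines: RS = ST·sin T/sin R ≈ 168.08.
Area = ½·ST·TR·sin T ≈ 12847.
The altitude from R has length 2·area/ST ≈ 132.45.

h_R ≈ 132.4457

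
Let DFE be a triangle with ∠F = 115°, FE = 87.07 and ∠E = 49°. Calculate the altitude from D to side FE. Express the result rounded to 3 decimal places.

h_D ≈ 216.066

The third angle is ∠D = 180° − ∠F − ∠E = 16.00°.
Law of sines: ED = FE·sin F/sin D ≈ 286.29.
Law of sines: DF = FE·sin E/sin D ≈ 238.4.
Area = ½·FE·ED·sin E ≈ 9406.4.
The altitude from D has length 2·area/FE ≈ 216.07.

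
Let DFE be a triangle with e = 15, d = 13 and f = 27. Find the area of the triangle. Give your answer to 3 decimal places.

area ≈ 49.922

Semiperimeter s = (13 + 27 + 15)/2 = 27.5.
Heron's formula: area = √(27.5·14.5·0.5·12.5) ≈ 49.922.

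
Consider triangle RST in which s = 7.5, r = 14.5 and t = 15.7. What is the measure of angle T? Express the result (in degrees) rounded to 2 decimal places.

By the law of cosines, cos T = (r² + s² − t²) / (2·r·s) ≈ 0.09200, so ∠T ≈ 84.72°.

84.72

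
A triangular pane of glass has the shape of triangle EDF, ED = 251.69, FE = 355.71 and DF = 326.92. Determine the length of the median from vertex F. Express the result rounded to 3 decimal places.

Median from F: ½√(2·DF² + 2·FE² − ED²) ≈ 317.59.

m_F ≈ 317.594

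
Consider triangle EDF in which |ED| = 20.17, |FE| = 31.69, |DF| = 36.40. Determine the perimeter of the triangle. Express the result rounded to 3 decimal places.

88.260

Perimeter = 36.4 + 31.69 + 20.17 = 88.26.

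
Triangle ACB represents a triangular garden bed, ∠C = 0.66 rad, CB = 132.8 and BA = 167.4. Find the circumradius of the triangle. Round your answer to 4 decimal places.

R ≈ 136.5156

Law of sines: sin A = CB·sin C/BA ≈ 0.48639.
Since BA ≥ CB, only the acute value applies: ∠A ≈ 0.508 rad.
Then ∠B = π − ∠C − ∠A ≈ 1.974 rad.
Law of sines gives AC = BA·sin B/sin C ≈ 251.18.
Circumradius = BA/(2 sin C) ≈ 136.52.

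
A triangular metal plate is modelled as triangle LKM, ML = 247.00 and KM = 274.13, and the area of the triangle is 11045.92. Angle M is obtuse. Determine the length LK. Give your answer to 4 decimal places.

From area = ½·KM·ML·sin M, we get sin M = 2·area/(KM·ML) ≈ 0.32627.
Taking the obtuse solution, ∠M ≈ 160.96°.
Law of cosines then gives LK ≈ 513.97.

513.9706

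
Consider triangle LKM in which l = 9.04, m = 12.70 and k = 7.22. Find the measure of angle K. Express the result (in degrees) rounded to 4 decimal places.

33.7660

By the law of cosines, cos K = (m² + l² − k²) / (2·m·l) ≈ 0.83131, so ∠K ≈ 33.77°.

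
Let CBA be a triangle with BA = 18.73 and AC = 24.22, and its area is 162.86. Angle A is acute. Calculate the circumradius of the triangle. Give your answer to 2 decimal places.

From area = ½·BA·AC·sin A, we get sin A = 2·area/(BA·AC) ≈ 0.71801.
Taking the acute solution, ∠A ≈ 45.89°.
Law of cosines then gives CB ≈ 17.491.
Circumradius = CB/(2 sin A) ≈ 12.18.

12.18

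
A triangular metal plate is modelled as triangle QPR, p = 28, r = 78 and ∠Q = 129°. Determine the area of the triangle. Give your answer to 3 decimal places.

Area = ½·p·r·sin Q ≈ 848.64.

area ≈ 848.643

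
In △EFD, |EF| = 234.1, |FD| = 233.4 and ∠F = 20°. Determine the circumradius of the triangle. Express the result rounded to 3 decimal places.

By the law of cosines, |DE|² = |EF|² + |FD|² − 2·|EF|·|FD|·cos F = 6590.8, so |DE| ≈ 81.183.
Area = ½·|EF|·|FD|·sin F ≈ 9343.8.
Circumradius = |DE|/(2 sin F) ≈ 118.68.

R ≈ 118.682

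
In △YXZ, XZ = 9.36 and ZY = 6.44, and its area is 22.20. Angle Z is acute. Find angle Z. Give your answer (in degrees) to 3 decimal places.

∠Z ≈ 47.441°

From area = ½·XZ·ZY·sin Z, we get sin Z = 2·area/(XZ·ZY) ≈ 0.73658.
Taking the acute solution, ∠Z ≈ 47.44°.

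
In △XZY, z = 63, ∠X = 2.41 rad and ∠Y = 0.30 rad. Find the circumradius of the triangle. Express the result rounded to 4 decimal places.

R ≈ 75.3016

The third angle is ∠Z = π − ∠Y − ∠X = 0.432 rad.
Law of sines: x = z·sin X/sin Z ≈ 100.61.
Law of sines: y = z·sin Y/sin Z ≈ 44.506.
Circumradius = z/(2 sin Z) ≈ 75.302.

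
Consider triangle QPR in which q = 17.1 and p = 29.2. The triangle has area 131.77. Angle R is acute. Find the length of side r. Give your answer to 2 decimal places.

From area = ½·q·p·sin R, we get sin R = 2·area/(q·p) ≈ 0.52780.
Taking the acute solution, ∠R ≈ 0.556 rad.
Law of cosines then gives r ≈ 17.229.

17.23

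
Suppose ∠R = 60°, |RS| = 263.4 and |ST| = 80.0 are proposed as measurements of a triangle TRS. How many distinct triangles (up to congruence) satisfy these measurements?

0

|RS|·sin R = 263.4·sin(60°) ≈ 228.1.
Since |ST| = 80.0 < 228.1 = |RS| sin R, no triangle exists.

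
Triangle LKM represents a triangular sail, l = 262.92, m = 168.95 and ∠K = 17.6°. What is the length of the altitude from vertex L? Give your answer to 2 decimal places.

By the law of cosines, k² = m² + l² − 2·m·l·cos K = 12989, so k ≈ 113.97.
Area = ½·m·l·sin K ≈ 6715.7.
The altitude from L has length 2·area/l ≈ 51.085.

h_L ≈ 51.09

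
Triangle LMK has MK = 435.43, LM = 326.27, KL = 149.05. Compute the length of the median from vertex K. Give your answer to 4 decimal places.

281.5929

Median from K: ½√(2·MK² + 2·KL² − LM²) ≈ 281.59.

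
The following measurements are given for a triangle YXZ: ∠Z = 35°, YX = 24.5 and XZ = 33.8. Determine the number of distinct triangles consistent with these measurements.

2

XZ·sin Z = 33.8·sin(35°) ≈ 19.39.
Since XZ sin Z < YX < XZ (19.39 < 24.5 < 33.8), two triangles exist.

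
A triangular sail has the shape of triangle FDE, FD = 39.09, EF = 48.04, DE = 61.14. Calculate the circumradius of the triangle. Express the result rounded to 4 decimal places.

30.5804

By the law of cosines, cos F = (EF² + FD² − DE²) / (2·EF·FD) ≈ 0.02603, so ∠F ≈ 88.51°.
Circumradius = DE/(2 sin F) ≈ 30.58.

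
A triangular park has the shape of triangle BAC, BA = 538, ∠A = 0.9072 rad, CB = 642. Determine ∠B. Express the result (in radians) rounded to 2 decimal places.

Law of sines: sin C = BA·sin A/CB ≈ 0.66017.
Since CB ≥ BA, only the acute value applies: ∠C ≈ 0.7210 rad.
Then ∠B = π − ∠A − ∠C ≈ 1.5134 rad.

∠B ≈ 1.51 rad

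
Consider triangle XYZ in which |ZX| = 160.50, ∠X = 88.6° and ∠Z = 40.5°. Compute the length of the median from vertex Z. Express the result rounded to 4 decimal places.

m_Z ≈ 172.4640

The third angle is ∠Y = 180° − ∠Z − ∠X = 50.90°.
Law of sines: |YZ| = |ZX|·sin X/sin Y ≈ 206.76.
Law of sines: |XY| = |ZX|·sin Z/sin Y ≈ 134.32.
Median from Z: ½√(2·|YZ|² + 2·|ZX|² − |XY|²) ≈ 172.46.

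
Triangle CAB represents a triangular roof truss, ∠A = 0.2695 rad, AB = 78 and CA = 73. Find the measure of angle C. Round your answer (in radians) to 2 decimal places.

By the law of cosines, BC² = CA² + AB² − 2·CA·AB·cos A = 436.06, so BC ≈ 20.882.
Law of cosines again: cos C = (BC² + CA² − AB²)/(2·BC·CA) ≈ -0.10461, so ∠C ≈ 1.6756 rad.

1.68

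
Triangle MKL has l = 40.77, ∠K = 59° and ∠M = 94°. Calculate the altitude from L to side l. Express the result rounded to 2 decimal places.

The third angle is ∠L = 180° − ∠M − ∠K = 27.00°.
Law of sines: m = l·sin M/sin L ≈ 89.585.
Law of sines: k = l·sin K/sin L ≈ 76.977.
Area = ½·l·m·sin K ≈ 1565.3.
The altitude from L has length 2·area/l ≈ 76.789.

76.79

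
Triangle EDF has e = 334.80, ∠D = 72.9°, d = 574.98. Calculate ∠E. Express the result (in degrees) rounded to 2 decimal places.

∠E ≈ 33.82°

Law of sines: sin E = e·sin D/d ≈ 0.55654.
Since d ≥ e, only the acute value applies: ∠E ≈ 33.82°.
Then ∠F = 180° − ∠D − ∠E ≈ 73.28°.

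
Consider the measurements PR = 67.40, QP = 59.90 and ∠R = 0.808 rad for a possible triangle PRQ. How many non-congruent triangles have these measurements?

PR·sin R = 67.40·sin(0.808 rad) ≈ 48.72.
Since PR sin R < QP < PR (48.72 < 59.90 < 67.40), two triangles exist.

2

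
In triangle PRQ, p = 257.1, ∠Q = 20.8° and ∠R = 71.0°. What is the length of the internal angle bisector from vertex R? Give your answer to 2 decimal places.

The third angle is ∠P = 180° − ∠R − ∠Q = 88.20°.
Law of sines: r = p·sin R/sin P ≈ 243.21.
Law of sines: q = p·sin Q/sin P ≈ 91.343.
The bisector from R has length 2·q·p·cos(∠R/2)/(q+p) ≈ 109.74.

109.74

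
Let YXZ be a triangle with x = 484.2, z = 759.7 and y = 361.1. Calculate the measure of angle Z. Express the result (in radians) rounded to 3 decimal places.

By the law of cosines, cos Z = (y² + x² − z²) / (2·y·x) ≈ -0.60711, so ∠Z ≈ 2.2232 rad.

∠Z ≈ 2.223 rad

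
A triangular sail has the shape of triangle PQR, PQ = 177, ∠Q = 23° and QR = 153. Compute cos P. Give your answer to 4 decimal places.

By the law of cosines, RP² = PQ² + QR² − 2·PQ·QR·cos Q = 4881.6, so RP ≈ 69.869.
Law of cosines again: cos P = (RP² + PQ² − QR²)/(2·RP·PQ) ≈ 0.51758, so ∠P ≈ 58.83°.

cos P ≈ 0.5176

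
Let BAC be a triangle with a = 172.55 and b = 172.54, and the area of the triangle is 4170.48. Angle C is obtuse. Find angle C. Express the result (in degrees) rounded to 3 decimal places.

∠C ≈ 163.730°

From area = ½·b·a·sin C, we get sin C = 2·area/(b·a) ≈ 0.28016.
Taking the obtuse solution, ∠C ≈ 163.73°.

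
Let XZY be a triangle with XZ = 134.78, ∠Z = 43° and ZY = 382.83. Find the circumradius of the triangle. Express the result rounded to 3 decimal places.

219.026

By the law of cosines, YX² = XZ² + ZY² − 2·XZ·ZY·cos Z = 89252, so YX ≈ 298.75.
Area = ½·XZ·ZY·sin Z ≈ 17595.
Circumradius = YX/(2 sin Z) ≈ 219.03.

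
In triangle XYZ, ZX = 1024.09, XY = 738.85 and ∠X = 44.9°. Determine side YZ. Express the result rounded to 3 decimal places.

By the law of cosines, YZ² = ZX² + XY² − 2·ZX·XY·cos X = 5.2273e+05, so YZ ≈ 723.

723.001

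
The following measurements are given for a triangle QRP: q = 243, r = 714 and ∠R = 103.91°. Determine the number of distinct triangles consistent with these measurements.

q·sin R = 243·sin(103.91°) ≈ 235.9.
Since ∠R is not acute, a triangle exists only if r > q; here r > q, so there is exactly one triangle.

1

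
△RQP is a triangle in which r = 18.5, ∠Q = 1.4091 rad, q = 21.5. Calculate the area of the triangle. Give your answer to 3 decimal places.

Law of sines: sin R = r·sin Q/q ≈ 0.84924.
Since q ≥ r, only the acute value applies: ∠R ≈ 1.0145 rad.
Then ∠P = π − ∠Q − ∠R ≈ 0.7179 rad.
Law of sines gives p = q·sin P/sin Q ≈ 14.33.
Area = ½·q·r·sin P ≈ 130.83.

area ≈ 130.828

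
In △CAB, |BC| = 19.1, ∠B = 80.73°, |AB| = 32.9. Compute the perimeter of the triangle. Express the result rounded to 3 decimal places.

87.281

By the law of cosines, |CA|² = |AB|² + |BC|² − 2·|AB|·|BC|·cos B = 1244.8, so |CA| ≈ 35.281.
Semiperimeter s = (32.9+19.1+35.281)/2 = 43.641.
Perimeter = 32.9 + 19.1 + 35.281 = 87.281.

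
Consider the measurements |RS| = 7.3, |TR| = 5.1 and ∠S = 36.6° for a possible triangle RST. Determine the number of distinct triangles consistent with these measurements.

2

|RS|·sin S = 7.3·sin(36.6°) ≈ 4.352.
Since |RS| sin S < |TR| < |RS| (4.352 < 5.1 < 7.3), two triangles exist.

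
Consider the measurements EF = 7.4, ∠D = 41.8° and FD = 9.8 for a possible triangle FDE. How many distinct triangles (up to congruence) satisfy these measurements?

2

FD·sin D = 9.8·sin(41.8°) ≈ 6.532.
Since FD sin D < EF < FD (6.532 < 7.4 < 9.8), two triangles exist.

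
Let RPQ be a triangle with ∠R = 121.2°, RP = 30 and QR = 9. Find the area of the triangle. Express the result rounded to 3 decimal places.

Area = ½·QR·RP·sin R ≈ 115.47.

115.474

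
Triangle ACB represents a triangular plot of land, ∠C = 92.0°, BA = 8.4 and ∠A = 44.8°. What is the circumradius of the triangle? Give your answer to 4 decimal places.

R ≈ 4.2026

The third angle is ∠B = 180° − ∠A − ∠C = 43.20°.
Law of sines: CB = BA·sin A/sin C ≈ 5.9225.
Law of sines: AC = BA·sin B/sin C ≈ 5.7537.
Circumradius = BA/(2 sin C) ≈ 4.2026.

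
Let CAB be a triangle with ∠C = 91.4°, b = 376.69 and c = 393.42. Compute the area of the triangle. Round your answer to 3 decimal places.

area ≈ 19709.427

Law of sines: sin B = b·sin C/c ≈ 0.95719.
Since c ≥ b, only the acute value applies: ∠B ≈ 73.17°.
Then ∠A = 180° − ∠C − ∠B ≈ 15.43°.
Law of sines gives a = c·sin A/sin C ≈ 104.68.
Area = ½·c·b·sin A ≈ 19709.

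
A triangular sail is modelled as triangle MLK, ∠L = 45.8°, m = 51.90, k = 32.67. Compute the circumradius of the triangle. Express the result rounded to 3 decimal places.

By the law of cosines, l² = k² + m² − 2·k·m·cos L = 1396.8, so l ≈ 37.373.
Area = ½·k·m·sin L ≈ 607.79.
Circumradius = l/(2 sin L) ≈ 26.065.

R ≈ 26.065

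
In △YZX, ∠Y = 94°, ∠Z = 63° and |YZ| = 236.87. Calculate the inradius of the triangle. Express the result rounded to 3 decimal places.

r ≈ 92.370

The third angle is ∠X = 180° − ∠Y − ∠Z = 23.00°.
Law of sines: |ZX| = |YZ|·sin Y/sin X ≈ 604.75.
Law of sines: |XY| = |YZ|·sin Z/sin X ≈ 540.15.
Area = ½·|YZ|·|ZX|·sin Z ≈ 63817.
Semiperimeter s = (604.75+540.15+236.87)/2 = 690.88.
Inradius = area/s = 63817/690.88 ≈ 92.37.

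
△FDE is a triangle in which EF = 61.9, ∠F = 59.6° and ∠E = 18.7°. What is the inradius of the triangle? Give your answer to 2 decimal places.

The third angle is ∠D = 180° − ∠E − ∠F = 101.70°.
Law of sines: DE = EF·sin F/sin D ≈ 54.522.
Law of sines: FD = EF·sin E/sin D ≈ 20.267.
Area = ½·EF·DE·sin E ≈ 541.02.
Semiperimeter s = (54.522+61.9+20.267)/2 = 68.345.
Inradius = area/s = 541.02/68.345 ≈ 7.9161.

r ≈ 7.92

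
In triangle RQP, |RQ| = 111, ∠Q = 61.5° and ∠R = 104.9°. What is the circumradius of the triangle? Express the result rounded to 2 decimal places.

236.03

The third angle is ∠P = 180° − ∠R − ∠Q = 13.60°.
Law of sines: |QP| = |RQ|·sin R/sin P ≈ 456.18.
Law of sines: |PR| = |RQ|·sin Q/sin P ≈ 414.85.
Circumradius = |RQ|/(2 sin P) ≈ 236.03.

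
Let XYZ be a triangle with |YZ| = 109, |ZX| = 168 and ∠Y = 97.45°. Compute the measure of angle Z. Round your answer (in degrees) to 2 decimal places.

∠Z ≈ 42.51°

Law of sines: sin X = |YZ|·sin Y/|ZX| ≈ 0.64333.
Since |ZX| ≥ |YZ|, only the acute value applies: ∠X ≈ 40.04°.
Then ∠Z = 180° − ∠Y − ∠X ≈ 42.51°.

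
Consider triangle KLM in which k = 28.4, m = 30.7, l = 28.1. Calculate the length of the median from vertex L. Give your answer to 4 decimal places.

Median from L: ½√(2·m² + 2·k² − l²) ≈ 26.022.

m_L ≈ 26.0216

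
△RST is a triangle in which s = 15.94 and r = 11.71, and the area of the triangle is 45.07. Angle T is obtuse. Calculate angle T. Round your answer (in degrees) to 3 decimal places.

151.124

From area = ½·r·s·sin T, we get sin T = 2·area/(r·s) ≈ 0.48292.
Taking the obtuse solution, ∠T ≈ 151.12°.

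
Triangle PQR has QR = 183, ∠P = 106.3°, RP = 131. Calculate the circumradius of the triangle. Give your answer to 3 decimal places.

95.332

Law of sines: sin Q = RP·sin P/QR ≈ 0.68707.
Since QR ≥ RP, only the acute value applies: ∠Q ≈ 43.40°.
Then ∠R = 180° − ∠P − ∠Q ≈ 30.30°.
Law of sines gives PQ = QR·sin R/sin P ≈ 96.198.
Circumradius = QR/(2 sin P) ≈ 95.332.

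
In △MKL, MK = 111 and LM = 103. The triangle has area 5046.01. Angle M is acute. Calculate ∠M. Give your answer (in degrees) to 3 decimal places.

61.971

From area = ½·LM·MK·sin M, we get sin M = 2·area/(LM·MK) ≈ 0.88271.
Taking the acute solution, ∠M ≈ 61.97°.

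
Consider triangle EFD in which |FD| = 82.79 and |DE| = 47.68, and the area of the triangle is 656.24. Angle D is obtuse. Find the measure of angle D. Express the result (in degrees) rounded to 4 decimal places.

160.5800

From area = ½·|FD|·|DE|·sin D, we get sin D = 2·area/(|FD|·|DE|) ≈ 0.33249.
Taking the obtuse solution, ∠D ≈ 160.58°.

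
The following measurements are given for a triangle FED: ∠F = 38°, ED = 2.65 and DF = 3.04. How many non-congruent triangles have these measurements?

DF·sin F = 3.04·sin(38°) ≈ 1.872.
Since DF sin F < ED < DF (1.872 < 2.65 < 3.04), two triangles exist.

2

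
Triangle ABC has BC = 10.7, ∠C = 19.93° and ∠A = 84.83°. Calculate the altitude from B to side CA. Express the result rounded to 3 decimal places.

3.647

The third angle is ∠B = 180° − ∠C − ∠A = 75.24°.
Law of sines: CA = BC·sin B/sin A ≈ 10.389.
Law of sines: AB = BC·sin C/sin A ≈ 3.6622.
Area = ½·BC·CA·sin C ≈ 18.946.
The altitude from B has length 2·area/CA ≈ 3.6473.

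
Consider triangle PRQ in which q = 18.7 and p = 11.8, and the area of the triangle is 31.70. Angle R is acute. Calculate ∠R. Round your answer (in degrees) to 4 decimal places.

From area = ½·q·p·sin R, we get sin R = 2·area/(q·p) ≈ 0.28732.
Taking the acute solution, ∠R ≈ 16.70°.

16.6976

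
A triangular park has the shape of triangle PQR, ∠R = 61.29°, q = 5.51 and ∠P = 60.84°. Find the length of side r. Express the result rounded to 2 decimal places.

5.71

The third angle is ∠Q = 180° − ∠R − ∠P = 57.87°.
Law of sines: r = q·sin R/sin Q ≈ 5.7066.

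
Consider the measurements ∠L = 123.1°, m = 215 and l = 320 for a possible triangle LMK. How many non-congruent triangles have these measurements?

m·sin L = 215·sin(123.1°) ≈ 180.1.
Since ∠L is not acute, a triangle exists only if l > m; here l > m, so there is exactly one triangle.

1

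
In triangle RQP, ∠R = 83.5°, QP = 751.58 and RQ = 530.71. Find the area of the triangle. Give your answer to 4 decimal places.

Law of sines: sin P = RQ·sin R/QP ≈ 0.70159.
Since QP ≥ RQ, only the acute value applies: ∠P ≈ 44.55°.
Then ∠Q = 180° − ∠R − ∠P ≈ 51.95°.
Law of sines gives PR = QP·sin Q/sin R ≈ 595.64.
Area = ½·QP·RQ·sin Q ≈ 1.5704e+05.

area ≈ 157040.5854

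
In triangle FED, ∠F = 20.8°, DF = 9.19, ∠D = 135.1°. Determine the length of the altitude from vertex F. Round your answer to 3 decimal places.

The third angle is ∠E = 180° − ∠D − ∠F = 24.10°.
Law of sines: ED = DF·sin F/sin E ≈ 7.9921.
Law of sines: FE = DF·sin D/sin E ≈ 15.887.
Area = ½·DF·ED·sin D ≈ 25.922.
The altitude from F has length 2·area/ED ≈ 6.487.

h_F ≈ 6.487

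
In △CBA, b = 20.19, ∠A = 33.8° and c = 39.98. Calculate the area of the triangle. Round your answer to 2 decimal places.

Area = ½·c·b·sin A ≈ 224.52.

224.52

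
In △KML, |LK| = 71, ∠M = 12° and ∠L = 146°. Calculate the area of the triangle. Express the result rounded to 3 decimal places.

area ≈ 2539.480

The third angle is ∠K = 180° − ∠M − ∠L = 22.00°.
Law of sines: |ML| = |LK|·sin K/sin M ≈ 127.92.
Law of sines: |KM| = |LK|·sin L/sin M ≈ 190.96.
Area = ½·|LK|·|ML|·sin L ≈ 2539.5.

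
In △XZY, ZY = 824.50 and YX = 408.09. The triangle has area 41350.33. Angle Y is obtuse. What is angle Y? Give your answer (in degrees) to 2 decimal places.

From area = ½·ZY·YX·sin Y, we get sin Y = 2·area/(ZY·YX) ≈ 0.24579.
Taking the obtuse solution, ∠Y ≈ 165.77°.

165.77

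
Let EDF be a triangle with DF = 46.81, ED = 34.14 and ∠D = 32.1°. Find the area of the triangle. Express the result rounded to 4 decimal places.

424.6123

Area = ½·ED·DF·sin D ≈ 424.61.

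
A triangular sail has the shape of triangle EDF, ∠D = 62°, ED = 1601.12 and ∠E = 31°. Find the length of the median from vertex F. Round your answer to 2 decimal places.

The third angle is ∠F = 180° − ∠E − ∠D = 87.00°.
Law of sines: DF = ED·sin E/sin F ≈ 825.77.
Law of sines: FE = ED·sin D/sin F ≈ 1415.6.
Median from F: ½√(2·DF² + 2·FE² − ED²) ≈ 837.9.

m_F ≈ 837.90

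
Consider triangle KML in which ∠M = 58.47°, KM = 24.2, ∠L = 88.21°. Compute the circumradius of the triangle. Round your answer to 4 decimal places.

The third angle is ∠K = 180° − ∠M − ∠L = 33.32°.
Law of sines: ML = KM·sin K/sin L ≈ 13.3.
Law of sines: LK = KM·sin M/sin L ≈ 20.637.
Circumradius = KM/(2 sin L) ≈ 12.106.

R ≈ 12.1059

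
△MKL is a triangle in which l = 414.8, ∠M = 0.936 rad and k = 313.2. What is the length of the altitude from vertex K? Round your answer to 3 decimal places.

By the law of cosines, m² = k² + l² − 2·k·l·cos M = 1.1607e+05, so m ≈ 340.69.
Area = ½·k·l·sin M ≈ 52303.
The altitude from K has length 2·area/k ≈ 333.99.

h_K ≈ 333.994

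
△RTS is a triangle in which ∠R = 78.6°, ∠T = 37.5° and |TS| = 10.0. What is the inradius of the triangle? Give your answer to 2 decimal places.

The third angle is ∠S = 180° − ∠R − ∠T = 63.90°.
Law of sines: |SR| = |TS|·sin T/sin R ≈ 6.2101.
Law of sines: |RT| = |TS|·sin S/sin R ≈ 9.161.
Area = ½·|TS|·|SR|·sin S ≈ 27.884.
Semiperimeter s = (10+6.2101+9.161)/2 = 12.686.
Inradius = area/s = 27.884/12.686 ≈ 2.1981.

r ≈ 2.20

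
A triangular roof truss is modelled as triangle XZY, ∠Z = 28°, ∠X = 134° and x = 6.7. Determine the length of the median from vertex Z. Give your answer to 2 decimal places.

m_Z ≈ 4.67

The third angle is ∠Y = 180° − ∠X − ∠Z = 18.00°.
Law of sines: z = x·sin Z/sin X ≈ 4.3727.
Law of sines: y = x·sin Y/sin X ≈ 2.8782.
Median from Z: ½√(2·y² + 2·x² − z²) ≈ 4.6698.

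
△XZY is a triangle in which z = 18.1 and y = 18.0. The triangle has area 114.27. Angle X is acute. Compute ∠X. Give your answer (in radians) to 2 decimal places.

From area = ½·z·y·sin X, we get sin X = 2·area/(z·y) ≈ 0.70147.
Taking the acute solution, ∠X ≈ 0.777 rad.

0.78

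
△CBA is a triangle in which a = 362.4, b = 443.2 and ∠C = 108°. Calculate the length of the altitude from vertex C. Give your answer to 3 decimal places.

By the law of cosines, c² = b² + a² − 2·b·a·cos C = 4.2703e+05, so c ≈ 653.47.
Area = ½·b·a·sin C ≈ 76377.
The altitude from C has length 2·area/c ≈ 233.76.

h_C ≈ 233.758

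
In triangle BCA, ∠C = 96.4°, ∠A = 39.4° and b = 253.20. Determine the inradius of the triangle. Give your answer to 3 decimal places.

68.674

The third angle is ∠B = 180° − ∠C − ∠A = 44.20°.
Law of sines: c = b·sin C/sin B ≈ 360.92.
Law of sines: a = b·sin A/sin B ≈ 230.52.
Area = ½·b·c·sin A ≈ 29003.
Semiperimeter s = (253.2+360.92+230.52)/2 = 422.32.
Inradius = area/s = 29003/422.32 ≈ 68.674.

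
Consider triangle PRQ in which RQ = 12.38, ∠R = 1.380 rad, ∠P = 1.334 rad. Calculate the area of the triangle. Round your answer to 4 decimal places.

32.0970

The third angle is ∠Q = π − ∠P − ∠R = 0.428 rad.
Law of sines: QP = RQ·sin R/sin P ≈ 12.504.
Law of sines: PR = RQ·sin Q/sin P ≈ 5.2811.
Area = ½·RQ·QP·sin Q ≈ 32.097.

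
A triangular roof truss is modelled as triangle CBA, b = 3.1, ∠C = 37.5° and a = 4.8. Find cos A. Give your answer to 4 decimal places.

By the law of cosines, c² = b² + a² − 2·b·a·cos C = 9.0398, so c ≈ 3.0066.
Law of cosines again: cos A = (c² + b² − a²)/(2·c·b) ≈ -0.23551, so ∠A ≈ 103.62°.

cos A ≈ -0.2355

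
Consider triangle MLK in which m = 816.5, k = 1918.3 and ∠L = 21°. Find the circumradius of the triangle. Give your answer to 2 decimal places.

By the law of cosines, l² = k² + m² − 2·k·m·cos L = 1.422e+06, so l ≈ 1192.5.
Area = ½·k·m·sin L ≈ 2.8065e+05.
Circumradius = l/(2 sin L) ≈ 1663.8.

1663.78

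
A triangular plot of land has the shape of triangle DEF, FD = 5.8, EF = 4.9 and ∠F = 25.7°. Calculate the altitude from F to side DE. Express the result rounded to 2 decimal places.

4.86

By the law of cosines, DE² = EF² + FD² − 2·EF·FD·cos F = 6.4328, so DE ≈ 2.5363.
Area = ½·EF·FD·sin F ≈ 6.1623.
The altitude from F has length 2·area/DE ≈ 4.8593.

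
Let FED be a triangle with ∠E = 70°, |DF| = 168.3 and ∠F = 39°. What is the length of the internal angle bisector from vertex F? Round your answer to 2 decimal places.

159.14

The third angle is ∠D = 180° − ∠F − ∠E = 71.00°.
Law of sines: |ED| = |DF|·sin F/sin E ≈ 112.71.
Law of sines: |FE| = |DF|·sin D/sin E ≈ 169.34.
The bisector from F has length 2·|DF|·|FE|·cos(∠F/2)/(|DF|+|FE|) ≈ 159.14.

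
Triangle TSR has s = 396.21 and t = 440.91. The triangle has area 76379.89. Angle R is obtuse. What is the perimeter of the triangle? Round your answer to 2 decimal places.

1558.84

From area = ½·t·s·sin R, we get sin R = 2·area/(t·s) ≈ 0.87445.
Taking the obtuse solution, ∠R ≈ 119.02°.
Law of cosines then gives r ≈ 721.72.
Perimeter = 440.91 + 396.21 + 721.72 = 1558.8.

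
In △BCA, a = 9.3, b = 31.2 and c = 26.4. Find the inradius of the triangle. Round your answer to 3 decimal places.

r ≈ 3.384

Semiperimeter s = (31.2 + 26.4 + 9.3)/2 = 33.45.
Heron's formula: area = √(33.45·2.25·7.05·24.15) ≈ 113.2.
Inradius = area/s = 113.2/33.45 ≈ 3.3841.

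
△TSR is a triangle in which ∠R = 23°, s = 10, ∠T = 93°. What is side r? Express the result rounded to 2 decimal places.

4.35

The third angle is ∠S = 180° − ∠R − ∠T = 64.00°.
Law of sines: r = s·sin R/sin S ≈ 4.3473.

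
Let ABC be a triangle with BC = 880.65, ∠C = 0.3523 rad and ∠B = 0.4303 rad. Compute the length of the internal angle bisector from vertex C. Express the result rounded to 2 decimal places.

The third angle is ∠A = π − ∠B − ∠C = 2.3590 rad.
Law of sines: CA = BC·sin B/sin A ≈ 520.98.
Law of sines: AB = BC·sin C/sin A ≈ 430.95.
The bisector from C has length 2·BC·CA·cos(∠C/2)/(BC+CA) ≈ 644.54.

t_C ≈ 644.54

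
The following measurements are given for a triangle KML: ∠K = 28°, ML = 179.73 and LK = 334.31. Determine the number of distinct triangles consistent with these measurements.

LK·sin K = 334.31·sin(28°) ≈ 156.9.
Since LK sin K < ML < LK (156.9 < 179.73 < 334.31), two triangles exist.

2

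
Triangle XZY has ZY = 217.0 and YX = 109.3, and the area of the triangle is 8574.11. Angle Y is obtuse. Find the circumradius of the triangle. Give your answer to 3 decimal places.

209.540

From area = ½·ZY·YX·sin Y, we get sin Y = 2·area/(ZY·YX) ≈ 0.72300.
Taking the obtuse solution, ∠Y ≈ 133.70°.
Law of cosines then gives XZ ≈ 303.
Circumradius = XZ/(2 sin Y) ≈ 209.54.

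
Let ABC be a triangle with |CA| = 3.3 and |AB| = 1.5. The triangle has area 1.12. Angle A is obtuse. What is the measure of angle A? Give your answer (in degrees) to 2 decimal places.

∠A ≈ 153.09°

From area = ½·|CA|·|AB|·sin A, we get sin A = 2·area/(|CA|·|AB|) ≈ 0.45253.
Taking the obtuse solution, ∠A ≈ 153.09°.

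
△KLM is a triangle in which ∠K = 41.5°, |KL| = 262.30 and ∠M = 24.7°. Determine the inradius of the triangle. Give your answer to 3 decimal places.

r ≈ 79.694

The third angle is ∠L = 180° − ∠M − ∠K = 113.80°.
Law of sines: |LM| = |KL|·sin K/sin M ≈ 415.93.
Law of sines: |MK| = |KL|·sin L/sin M ≈ 574.33.
Area = ½·|KL|·|LM|·sin L ≈ 49911.
Semiperimeter s = (415.93+574.33+262.3)/2 = 626.28.
Inradius = area/s = 49911/626.28 ≈ 79.694.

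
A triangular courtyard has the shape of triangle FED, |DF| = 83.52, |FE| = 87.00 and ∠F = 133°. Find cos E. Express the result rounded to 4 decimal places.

By the law of cosines, |ED|² = |DF|² + |FE|² − 2·|DF|·|FE|·cos F = 24456, so |ED| ≈ 156.38.
Law of cosines again: cos E = (|FE|² + |ED|² − |DF|²)/(2·|FE|·|ED|) ≈ 0.92056, so ∠E ≈ 22.99°.

cos E ≈ 0.9206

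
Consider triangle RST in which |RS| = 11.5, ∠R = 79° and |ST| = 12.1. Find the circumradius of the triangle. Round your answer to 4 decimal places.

6.1632

Law of sines: sin T = |RS|·sin R/|ST| ≈ 0.93295.
Since |ST| ≥ |RS|, only the acute value applies: ∠T ≈ 68.90°.
Then ∠S = 180° − ∠R − ∠T ≈ 32.10°.
Law of sines gives |TR| = |ST|·sin S/sin R ≈ 6.5503.
Circumradius = |ST|/(2 sin R) ≈ 6.1632.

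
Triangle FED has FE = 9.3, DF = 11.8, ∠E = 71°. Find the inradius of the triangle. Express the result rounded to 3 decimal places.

2.995

Law of sines: sin D = FE·sin E/DF ≈ 0.74520.
Since DF ≥ FE, only the acute value applies: ∠D ≈ 48.18°.
Then ∠F = 180° − ∠E − ∠D ≈ 60.82°.
Law of sines gives ED = DF·sin F/sin E ≈ 10.897.
Area = ½·DF·FE·sin F ≈ 47.908.
Semiperimeter s = (10.897+11.8+9.3)/2 = 15.998.
Inradius = area/s = 47.908/15.998 ≈ 2.9946.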